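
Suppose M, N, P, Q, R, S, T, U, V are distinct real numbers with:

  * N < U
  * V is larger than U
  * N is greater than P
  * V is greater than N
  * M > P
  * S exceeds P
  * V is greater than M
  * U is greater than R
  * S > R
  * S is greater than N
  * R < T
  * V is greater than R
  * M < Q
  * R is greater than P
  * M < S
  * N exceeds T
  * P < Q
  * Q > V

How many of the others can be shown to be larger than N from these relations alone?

4

The elements the relations force above N are U, V, Q, S — no chain reaches any other.
That is 4.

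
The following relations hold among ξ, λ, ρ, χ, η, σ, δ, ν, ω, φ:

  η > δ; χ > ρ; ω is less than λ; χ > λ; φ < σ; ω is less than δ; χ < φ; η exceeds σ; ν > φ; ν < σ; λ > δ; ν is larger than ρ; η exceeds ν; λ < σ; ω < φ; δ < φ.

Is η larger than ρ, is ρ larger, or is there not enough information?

ρ < χ < φ < ν < σ < η, by transitivity through χ, φ, ν, σ.
So η is larger.

η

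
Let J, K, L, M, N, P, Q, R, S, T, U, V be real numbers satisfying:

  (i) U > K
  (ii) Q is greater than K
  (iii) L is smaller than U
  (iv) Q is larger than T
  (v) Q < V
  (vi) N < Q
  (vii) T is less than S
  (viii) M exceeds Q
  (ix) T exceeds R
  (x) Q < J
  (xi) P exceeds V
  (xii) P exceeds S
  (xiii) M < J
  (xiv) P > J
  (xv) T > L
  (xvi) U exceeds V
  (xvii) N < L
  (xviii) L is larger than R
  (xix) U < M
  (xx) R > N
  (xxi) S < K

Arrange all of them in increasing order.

The consecutive links are each given: N < R; R < L; L < T; T < S; S < K; K < Q; Q < V; V < U; U < M; M < J; J < P.

N < R < L < T < S < K < Q < V < U < M < J < P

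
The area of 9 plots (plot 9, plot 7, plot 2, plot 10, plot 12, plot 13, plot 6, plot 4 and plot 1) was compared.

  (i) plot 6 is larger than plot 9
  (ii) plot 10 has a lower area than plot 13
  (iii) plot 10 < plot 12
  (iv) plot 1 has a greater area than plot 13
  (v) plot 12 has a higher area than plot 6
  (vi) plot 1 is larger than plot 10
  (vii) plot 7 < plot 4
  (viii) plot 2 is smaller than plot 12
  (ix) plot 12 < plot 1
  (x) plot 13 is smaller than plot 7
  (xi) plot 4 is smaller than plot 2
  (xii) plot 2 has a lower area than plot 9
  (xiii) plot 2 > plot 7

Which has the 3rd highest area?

Piecing the relations together gives one ordering: plot 10 < plot 13 < plot 7 < plot 4 < plot 2 < plot 9 < plot 6 < plot 12 < plot 1.
Counting 3 from the largest end gives plot 6.

plot 6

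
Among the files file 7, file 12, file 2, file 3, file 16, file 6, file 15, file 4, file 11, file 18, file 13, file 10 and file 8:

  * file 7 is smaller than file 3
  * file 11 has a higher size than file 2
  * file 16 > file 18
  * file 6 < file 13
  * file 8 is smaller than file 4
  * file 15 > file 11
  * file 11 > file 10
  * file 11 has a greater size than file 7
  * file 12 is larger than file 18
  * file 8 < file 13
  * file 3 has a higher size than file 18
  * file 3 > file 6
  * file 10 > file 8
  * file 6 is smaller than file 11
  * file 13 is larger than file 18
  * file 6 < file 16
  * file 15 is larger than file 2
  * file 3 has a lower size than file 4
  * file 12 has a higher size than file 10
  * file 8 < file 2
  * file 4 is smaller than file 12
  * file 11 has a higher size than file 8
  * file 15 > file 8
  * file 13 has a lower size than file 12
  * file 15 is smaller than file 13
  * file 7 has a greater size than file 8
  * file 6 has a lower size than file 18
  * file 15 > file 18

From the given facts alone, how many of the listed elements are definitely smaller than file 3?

Directly below file 3: file 6, file 18, file 7.
One step further: file 8 (4 so far).
Nothing else is reachable below file 3; 4 in all.

4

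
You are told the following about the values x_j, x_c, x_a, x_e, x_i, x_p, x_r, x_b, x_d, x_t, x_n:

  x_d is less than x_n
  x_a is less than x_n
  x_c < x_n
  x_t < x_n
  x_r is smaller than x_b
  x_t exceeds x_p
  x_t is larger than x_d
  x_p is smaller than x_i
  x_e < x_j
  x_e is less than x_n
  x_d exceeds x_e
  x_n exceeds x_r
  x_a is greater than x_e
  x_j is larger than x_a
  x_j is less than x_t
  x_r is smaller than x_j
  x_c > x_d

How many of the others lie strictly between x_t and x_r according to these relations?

The relations place x_r below x_t. An element lies strictly between them when it is forced above x_r and also forced below x_t.
Above x_r: {x_b, x_j, x_n}. Below x_t: {x_e, x_a, x_p, x_j, x_d}.
Intersection: {x_j} — 1.

1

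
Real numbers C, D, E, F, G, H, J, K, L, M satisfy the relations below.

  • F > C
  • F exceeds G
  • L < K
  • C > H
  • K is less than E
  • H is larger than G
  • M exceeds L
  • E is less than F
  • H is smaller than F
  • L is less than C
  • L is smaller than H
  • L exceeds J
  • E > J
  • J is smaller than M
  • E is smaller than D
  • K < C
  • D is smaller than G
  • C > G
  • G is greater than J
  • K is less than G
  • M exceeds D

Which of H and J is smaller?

J

J < L < K < E < D < G < H, by transitivity through L, K, E, D, G.
So J < H; J is the smaller of the two.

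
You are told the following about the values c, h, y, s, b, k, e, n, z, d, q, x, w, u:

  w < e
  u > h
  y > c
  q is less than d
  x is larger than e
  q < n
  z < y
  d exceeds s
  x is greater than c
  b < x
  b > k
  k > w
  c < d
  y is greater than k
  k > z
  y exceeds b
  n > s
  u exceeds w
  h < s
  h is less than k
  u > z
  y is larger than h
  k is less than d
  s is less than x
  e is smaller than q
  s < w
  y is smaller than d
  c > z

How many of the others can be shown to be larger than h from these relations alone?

11

Directly above h: s, u, k, y.
One step further: w, b, x, n, d (9 so far).
One step further: e (10 so far).
One step further: q (11 so far).
Nothing else is reachable above h; 11 in all.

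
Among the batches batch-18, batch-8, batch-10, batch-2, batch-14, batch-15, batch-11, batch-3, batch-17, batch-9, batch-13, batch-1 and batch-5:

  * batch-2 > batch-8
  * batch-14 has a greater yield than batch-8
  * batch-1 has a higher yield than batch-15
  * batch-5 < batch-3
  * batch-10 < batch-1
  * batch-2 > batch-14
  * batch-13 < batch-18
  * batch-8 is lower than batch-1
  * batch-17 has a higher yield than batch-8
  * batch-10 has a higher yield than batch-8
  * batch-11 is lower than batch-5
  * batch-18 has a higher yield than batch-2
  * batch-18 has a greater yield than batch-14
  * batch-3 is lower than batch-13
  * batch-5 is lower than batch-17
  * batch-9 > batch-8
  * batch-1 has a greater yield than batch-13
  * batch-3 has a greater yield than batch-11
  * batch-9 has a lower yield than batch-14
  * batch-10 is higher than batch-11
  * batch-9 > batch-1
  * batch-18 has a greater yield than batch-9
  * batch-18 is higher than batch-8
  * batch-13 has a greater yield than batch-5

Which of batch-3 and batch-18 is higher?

batch-18

batch-3 < batch-13 and batch-13 < batch-1 give batch-3 < batch-1.
Then batch-1 < batch-9 extends the chain to batch-9.
Then batch-9 < batch-14 extends the chain to batch-14.
Then batch-14 < batch-2 extends the chain to batch-2.
Then batch-2 < batch-18 extends the chain to batch-18.
So batch-3 < batch-18; batch-18 is the higher of the two.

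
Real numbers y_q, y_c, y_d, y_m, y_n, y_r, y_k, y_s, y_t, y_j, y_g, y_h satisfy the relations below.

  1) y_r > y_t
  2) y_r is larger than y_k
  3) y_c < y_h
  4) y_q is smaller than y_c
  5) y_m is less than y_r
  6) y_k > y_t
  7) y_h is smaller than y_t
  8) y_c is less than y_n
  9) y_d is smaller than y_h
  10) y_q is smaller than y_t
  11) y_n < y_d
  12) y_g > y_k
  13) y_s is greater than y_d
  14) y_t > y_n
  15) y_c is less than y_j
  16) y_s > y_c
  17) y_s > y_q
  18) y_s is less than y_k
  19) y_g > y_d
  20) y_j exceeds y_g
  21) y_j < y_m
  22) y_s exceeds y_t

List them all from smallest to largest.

The consecutive links are each given: y_q < y_c; y_c < y_n; y_n < y_d; y_d < y_h; y_h < y_t; y_t < y_s; y_s < y_k; y_k < y_g; y_g < y_j; y_j < y_m; y_m < y_r.

y_q < y_c < y_n < y_d < y_h < y_t < y_s < y_k < y_g < y_j < y_m < y_r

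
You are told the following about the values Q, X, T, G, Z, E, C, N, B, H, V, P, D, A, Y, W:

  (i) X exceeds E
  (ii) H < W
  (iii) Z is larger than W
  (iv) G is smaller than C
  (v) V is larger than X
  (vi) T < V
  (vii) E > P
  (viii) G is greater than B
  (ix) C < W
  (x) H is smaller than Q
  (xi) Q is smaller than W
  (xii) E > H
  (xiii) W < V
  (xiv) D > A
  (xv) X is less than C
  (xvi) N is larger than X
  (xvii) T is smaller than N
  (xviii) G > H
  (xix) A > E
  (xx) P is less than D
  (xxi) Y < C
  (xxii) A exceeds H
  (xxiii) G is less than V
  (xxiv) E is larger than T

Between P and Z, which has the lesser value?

Link the given pairs in sequence: P < E; E < X; X < C; C < W; W < Z.
Together: P < E < X < C < W < Z.
So P < Z; P is the smaller of the two.

P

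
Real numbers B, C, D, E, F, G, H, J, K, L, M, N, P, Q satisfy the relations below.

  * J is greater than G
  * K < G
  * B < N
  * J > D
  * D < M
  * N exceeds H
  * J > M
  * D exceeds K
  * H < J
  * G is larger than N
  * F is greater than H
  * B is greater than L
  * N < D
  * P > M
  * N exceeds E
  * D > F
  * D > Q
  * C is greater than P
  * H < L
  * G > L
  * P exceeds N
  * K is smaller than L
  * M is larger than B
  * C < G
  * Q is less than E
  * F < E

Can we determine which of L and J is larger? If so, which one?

Chaining the given relations: L < B < N < D < M < P < C < G < J.
So J is larger.

J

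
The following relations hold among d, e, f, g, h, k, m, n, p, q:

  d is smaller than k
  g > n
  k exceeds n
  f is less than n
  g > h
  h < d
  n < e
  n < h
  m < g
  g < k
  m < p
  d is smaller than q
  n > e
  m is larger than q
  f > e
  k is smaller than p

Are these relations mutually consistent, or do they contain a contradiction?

We have n < e stated directly, yet also e < f < n by chaining the others — so e < n. Contradiction.

inconsistent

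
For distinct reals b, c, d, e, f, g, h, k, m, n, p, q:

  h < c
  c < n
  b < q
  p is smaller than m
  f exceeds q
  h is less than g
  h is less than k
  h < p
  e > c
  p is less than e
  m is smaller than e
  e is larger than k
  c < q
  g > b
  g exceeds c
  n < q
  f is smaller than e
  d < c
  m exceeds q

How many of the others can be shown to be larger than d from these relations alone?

7

From d the given relations immediately reach c.
From those, n, q, g, e — 5 in total.
From those, m, f — 7 in total.
Nothing else is reachable above d; 7 in all.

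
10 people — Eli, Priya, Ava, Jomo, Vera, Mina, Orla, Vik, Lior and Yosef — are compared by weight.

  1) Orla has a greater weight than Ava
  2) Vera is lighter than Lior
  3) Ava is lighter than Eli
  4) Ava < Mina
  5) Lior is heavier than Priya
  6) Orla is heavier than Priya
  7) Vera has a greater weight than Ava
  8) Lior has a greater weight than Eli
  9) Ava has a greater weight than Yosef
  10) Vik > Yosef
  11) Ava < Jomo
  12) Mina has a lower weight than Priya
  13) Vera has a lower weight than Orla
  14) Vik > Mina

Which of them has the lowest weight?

Yosef

Ava is not least since Yosef < Ava; Vera is not least since Ava < Vera; Mina is not least since Ava < Mina; Priya is not least since Mina < Priya; Eli is not least since Ava < Eli; Orla is not least since Priya < Orla; Lior is not least since Vera < Lior; Vik is not least since Mina < Vik; Jomo is not least since Ava < Jomo.
Only Yosef has nothing below it, so Yosef is the lowest weight.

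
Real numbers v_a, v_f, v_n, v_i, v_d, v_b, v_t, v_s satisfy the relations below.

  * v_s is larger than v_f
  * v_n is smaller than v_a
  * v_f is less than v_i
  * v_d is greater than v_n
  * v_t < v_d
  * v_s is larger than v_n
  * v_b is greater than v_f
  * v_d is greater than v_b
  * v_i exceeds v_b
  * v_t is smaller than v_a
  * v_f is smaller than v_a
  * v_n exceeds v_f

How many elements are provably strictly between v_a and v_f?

1

Chaining upward from v_f reaches: v_n, v_b, v_s, v_d, v_i.
Chaining downward from v_a reaches: v_n, v_t.
Strictly between v_f and v_a are those in both lists: v_n — 1 element.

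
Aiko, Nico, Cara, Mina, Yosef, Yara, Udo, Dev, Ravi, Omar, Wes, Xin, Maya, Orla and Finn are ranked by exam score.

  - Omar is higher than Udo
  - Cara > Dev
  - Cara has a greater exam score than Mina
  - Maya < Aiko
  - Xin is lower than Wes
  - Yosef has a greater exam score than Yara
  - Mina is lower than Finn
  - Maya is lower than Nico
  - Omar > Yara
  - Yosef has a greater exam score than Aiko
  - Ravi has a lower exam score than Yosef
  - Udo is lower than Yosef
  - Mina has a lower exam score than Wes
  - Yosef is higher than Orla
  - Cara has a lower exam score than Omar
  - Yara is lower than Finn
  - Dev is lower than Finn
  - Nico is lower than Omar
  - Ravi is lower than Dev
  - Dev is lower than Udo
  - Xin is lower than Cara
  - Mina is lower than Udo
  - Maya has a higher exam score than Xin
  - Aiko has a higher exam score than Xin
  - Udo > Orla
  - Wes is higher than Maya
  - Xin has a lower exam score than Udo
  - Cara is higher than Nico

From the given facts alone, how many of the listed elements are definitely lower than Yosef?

Directly below Yosef: Ravi, Aiko, Yara, Orla, Udo.
One step further: Xin, Mina, Maya, Dev (9 so far).
Nothing else is reachable below Yosef; 9 in all.

9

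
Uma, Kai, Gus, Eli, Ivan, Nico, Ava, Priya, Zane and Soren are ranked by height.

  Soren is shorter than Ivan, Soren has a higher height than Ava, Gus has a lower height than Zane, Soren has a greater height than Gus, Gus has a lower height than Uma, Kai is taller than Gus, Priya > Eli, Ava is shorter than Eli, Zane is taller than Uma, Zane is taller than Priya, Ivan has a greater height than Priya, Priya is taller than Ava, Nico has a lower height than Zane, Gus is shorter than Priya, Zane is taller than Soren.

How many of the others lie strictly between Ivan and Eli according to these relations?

The relations place Eli below Ivan. An element lies strictly between them when it is forced above Eli and also forced below Ivan.
Above Eli: {Priya, Zane}. Below Ivan: {Gus, Ava, Soren, Priya}.
Intersection: {Priya} — 1.

1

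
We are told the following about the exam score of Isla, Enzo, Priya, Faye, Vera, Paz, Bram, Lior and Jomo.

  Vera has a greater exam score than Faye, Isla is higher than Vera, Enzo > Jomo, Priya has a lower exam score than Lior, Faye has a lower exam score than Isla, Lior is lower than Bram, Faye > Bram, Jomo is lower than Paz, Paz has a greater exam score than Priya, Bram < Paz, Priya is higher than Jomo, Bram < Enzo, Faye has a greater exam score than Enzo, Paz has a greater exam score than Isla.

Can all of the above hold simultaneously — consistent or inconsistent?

Every relation is compatible with Jomo < Priya < Lior < Bram < Enzo < Faye < Vera < Isla < Paz; the set is consistent.

consistent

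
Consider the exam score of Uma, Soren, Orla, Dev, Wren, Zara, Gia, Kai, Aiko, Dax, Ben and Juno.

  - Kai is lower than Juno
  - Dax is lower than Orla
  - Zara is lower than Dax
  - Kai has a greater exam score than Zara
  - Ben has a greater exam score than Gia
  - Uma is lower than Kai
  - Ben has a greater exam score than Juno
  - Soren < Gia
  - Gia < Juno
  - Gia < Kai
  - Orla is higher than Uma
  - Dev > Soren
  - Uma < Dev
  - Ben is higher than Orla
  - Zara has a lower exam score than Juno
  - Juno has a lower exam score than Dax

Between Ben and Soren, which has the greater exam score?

Ben

Soren < Gia < Kai < Juno < Dax < Orla < Ben, by transitivity through Gia, Kai, Juno, Dax, Orla.
So Soren < Ben; Ben is the higher of the two.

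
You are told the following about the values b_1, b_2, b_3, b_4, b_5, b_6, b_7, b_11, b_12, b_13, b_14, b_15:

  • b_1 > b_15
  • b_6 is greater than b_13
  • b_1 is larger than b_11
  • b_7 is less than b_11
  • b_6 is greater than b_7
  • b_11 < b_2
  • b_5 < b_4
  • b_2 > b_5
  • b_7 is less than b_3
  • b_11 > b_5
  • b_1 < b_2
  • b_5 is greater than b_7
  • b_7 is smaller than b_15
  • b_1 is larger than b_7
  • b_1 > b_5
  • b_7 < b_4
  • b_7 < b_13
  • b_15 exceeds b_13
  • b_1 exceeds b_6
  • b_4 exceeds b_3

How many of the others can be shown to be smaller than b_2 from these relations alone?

7

The elements the relations force below b_2 are b_7, b_13, b_5, b_15, b_6, b_11, b_1 — no chain reaches any other.
That is 7.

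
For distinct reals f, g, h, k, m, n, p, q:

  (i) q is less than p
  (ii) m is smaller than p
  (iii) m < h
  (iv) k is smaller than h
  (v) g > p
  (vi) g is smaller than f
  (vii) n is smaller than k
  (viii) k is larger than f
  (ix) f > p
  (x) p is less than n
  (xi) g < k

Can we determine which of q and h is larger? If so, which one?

h

The relevant relations are q < p; p < f; f < k; k < h.
Together: q < p < f < k < h.
So h is larger.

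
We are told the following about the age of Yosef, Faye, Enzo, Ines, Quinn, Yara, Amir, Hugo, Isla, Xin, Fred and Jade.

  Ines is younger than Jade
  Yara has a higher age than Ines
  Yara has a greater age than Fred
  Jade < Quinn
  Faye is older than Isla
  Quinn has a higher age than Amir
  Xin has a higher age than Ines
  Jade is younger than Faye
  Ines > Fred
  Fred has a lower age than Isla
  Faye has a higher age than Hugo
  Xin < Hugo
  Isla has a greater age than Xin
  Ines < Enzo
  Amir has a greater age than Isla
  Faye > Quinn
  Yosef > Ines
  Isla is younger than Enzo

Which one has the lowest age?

Ines is not least since Fred < Ines; Xin is not least since Ines < Xin; Jade is not least since Ines < Jade; Isla is not least since Xin < Isla; Amir is not least since Isla < Amir; Enzo is not least since Isla < Enzo; Quinn is not least since Jade < Quinn; Yara is not least since Ines < Yara; Hugo is not least since Xin < Hugo; Faye is not least since Isla < Faye; Yosef is not least since Ines < Yosef.
Only Fred has nothing below it, so Fred is the lowest age.

Fred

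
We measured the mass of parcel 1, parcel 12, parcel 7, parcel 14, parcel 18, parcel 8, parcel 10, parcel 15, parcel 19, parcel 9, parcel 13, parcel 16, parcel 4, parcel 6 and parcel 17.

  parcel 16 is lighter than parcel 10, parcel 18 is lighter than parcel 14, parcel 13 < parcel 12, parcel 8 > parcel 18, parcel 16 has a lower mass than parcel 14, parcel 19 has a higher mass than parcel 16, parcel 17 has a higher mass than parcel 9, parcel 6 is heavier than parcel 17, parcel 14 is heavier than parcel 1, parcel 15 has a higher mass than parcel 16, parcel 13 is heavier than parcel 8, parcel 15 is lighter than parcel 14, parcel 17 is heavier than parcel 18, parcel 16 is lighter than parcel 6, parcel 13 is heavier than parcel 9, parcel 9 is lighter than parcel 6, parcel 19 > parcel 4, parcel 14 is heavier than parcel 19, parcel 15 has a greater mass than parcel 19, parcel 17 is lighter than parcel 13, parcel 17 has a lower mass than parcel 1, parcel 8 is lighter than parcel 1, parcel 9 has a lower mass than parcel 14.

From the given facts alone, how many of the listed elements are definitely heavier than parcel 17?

From parcel 17 the given relations immediately reach parcel 6, parcel 13, parcel 1.
From those, parcel 12, parcel 14 — 5 in total.
No other element is forced above parcel 17 by the given relations, so the count is 5.

5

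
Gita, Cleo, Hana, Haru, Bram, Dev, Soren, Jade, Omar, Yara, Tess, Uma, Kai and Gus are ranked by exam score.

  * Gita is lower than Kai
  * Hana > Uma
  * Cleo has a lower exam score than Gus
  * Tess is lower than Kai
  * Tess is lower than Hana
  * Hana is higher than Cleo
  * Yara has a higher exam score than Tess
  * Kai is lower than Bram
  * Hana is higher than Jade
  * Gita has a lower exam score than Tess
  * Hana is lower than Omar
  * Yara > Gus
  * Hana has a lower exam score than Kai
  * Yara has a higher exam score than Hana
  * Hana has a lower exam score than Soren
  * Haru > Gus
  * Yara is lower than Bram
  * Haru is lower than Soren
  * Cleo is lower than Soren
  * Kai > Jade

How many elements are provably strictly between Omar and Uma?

1

Chaining upward from Uma reaches: Hana, Yara, Soren, Kai, Bram.
Chaining downward from Omar reaches: Cleo, Jade, Gita, Tess, Hana.
Strictly between Uma and Omar are those in both lists: Hana — 1 element.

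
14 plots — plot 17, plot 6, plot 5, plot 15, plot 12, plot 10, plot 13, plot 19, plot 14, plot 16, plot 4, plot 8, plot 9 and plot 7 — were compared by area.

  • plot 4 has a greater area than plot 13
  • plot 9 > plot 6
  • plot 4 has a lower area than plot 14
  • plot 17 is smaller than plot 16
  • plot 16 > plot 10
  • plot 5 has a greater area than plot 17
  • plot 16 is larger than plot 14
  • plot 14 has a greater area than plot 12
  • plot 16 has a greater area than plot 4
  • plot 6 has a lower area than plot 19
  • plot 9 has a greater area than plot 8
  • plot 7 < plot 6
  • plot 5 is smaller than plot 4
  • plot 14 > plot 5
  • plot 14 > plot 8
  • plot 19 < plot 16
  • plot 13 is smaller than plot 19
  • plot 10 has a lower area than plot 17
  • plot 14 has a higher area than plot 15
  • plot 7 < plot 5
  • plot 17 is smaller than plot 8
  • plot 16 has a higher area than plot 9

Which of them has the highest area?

plot 16

Chaining downward from plot 16: directly below it, plot 10, plot 17, plot 4, plot 14, plot 9, plot 19; then plot 12, plot 13, plot 8, plot 15, plot 5, plot 6; then plot 7.
That covers every other element, and nothing is given above plot 16, so plot 16 is the highest area.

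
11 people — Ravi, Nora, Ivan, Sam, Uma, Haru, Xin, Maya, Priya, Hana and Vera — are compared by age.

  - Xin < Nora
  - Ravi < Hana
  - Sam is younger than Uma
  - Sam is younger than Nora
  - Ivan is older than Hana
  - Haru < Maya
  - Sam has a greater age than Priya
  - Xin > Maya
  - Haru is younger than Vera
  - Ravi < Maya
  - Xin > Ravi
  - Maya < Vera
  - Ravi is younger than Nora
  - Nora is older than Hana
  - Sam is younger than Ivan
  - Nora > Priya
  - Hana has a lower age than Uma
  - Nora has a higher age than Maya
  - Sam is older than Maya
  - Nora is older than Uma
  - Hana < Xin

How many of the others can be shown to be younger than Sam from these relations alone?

4

Directly below Sam: Maya, Priya.
One step further: Ravi, Haru (4 so far).
Nothing else is reachable below Sam; 4 in all.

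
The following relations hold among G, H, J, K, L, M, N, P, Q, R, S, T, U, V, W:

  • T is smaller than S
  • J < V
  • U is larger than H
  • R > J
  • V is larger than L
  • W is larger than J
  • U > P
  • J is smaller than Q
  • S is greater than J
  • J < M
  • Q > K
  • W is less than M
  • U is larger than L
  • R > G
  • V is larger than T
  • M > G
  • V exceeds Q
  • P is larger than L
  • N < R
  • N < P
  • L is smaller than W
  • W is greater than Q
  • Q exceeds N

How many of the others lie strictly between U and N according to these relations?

The relations place N below U. An element lies strictly between them when it is forced above N and also forced below U.
Above N: {Q, W, M, V, R, P}. Below U: {L, H, P}.
Intersection: {P} — 1.

1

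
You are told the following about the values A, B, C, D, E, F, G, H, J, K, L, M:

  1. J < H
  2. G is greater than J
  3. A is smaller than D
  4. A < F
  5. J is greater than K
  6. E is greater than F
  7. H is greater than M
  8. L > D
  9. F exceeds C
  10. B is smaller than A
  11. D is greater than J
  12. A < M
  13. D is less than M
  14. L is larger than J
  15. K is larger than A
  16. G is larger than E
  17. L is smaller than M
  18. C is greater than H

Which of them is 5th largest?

H

The consecutive relations fix a unique order: B < A < K < J < D < L < M < H < C < F < E < G.
The 5th largest is H.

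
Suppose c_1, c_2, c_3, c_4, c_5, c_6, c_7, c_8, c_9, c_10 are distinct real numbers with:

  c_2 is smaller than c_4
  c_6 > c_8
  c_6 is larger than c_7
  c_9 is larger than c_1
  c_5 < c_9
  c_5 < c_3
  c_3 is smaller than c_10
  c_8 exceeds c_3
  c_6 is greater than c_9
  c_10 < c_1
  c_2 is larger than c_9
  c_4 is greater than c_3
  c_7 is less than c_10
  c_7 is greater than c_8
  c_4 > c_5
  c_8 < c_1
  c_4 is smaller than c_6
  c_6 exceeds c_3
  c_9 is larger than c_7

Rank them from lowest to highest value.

c_5 < c_3 < c_8 < c_7 < c_10 < c_1 < c_9 < c_2 < c_4 < c_6

Each adjacent pair is fixed by a given relation: c_5 < c_3; c_3 < c_8; c_8 < c_7; c_7 < c_10; c_10 < c_1; c_1 < c_9; c_9 < c_2; c_2 < c_4; c_4 < c_6. Chaining them end to end gives the full order.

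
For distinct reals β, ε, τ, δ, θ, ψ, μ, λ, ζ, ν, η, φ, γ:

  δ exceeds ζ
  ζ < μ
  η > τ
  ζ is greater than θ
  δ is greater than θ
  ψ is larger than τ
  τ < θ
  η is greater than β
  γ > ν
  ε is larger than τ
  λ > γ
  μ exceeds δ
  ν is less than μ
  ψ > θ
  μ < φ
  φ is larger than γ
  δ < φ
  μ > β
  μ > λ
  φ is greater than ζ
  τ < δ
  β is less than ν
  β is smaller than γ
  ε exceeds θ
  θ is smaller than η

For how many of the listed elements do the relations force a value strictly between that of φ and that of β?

The relations place β below φ. An element lies strictly between them when it is forced above β and also forced below φ.
Above β: {ν, γ, η, λ, μ}. Below φ: {τ, ν, γ, θ, ζ, δ, λ, μ}.
Intersection: {ν, γ, λ, μ} — 4.

4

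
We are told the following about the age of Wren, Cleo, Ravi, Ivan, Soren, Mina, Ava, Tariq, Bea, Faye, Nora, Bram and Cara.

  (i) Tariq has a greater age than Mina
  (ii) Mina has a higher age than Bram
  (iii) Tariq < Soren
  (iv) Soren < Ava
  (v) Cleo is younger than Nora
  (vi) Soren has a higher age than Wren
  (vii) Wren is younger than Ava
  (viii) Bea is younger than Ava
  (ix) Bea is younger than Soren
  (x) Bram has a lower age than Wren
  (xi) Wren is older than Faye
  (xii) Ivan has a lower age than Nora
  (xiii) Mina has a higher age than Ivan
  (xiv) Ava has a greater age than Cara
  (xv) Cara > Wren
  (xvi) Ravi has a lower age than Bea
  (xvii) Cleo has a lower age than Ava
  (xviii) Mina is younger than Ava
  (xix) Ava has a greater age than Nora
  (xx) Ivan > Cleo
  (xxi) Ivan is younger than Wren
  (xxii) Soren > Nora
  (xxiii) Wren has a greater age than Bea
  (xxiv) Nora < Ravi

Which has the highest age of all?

Ava

Cleo is not greatest since Cleo < Ivan; Faye is not greatest since Faye < Wren; Ivan is not greatest since Ivan < Mina; Nora is not greatest since Nora < Ravi; Bram is not greatest since Bram < Wren; Mina is not greatest since Mina < Tariq; Ravi is not greatest since Ravi < Bea; Tariq is not greatest since Tariq < Soren; Bea is not greatest since Bea < Wren; Wren is not greatest since Wren < Soren; Cara is not greatest since Cara < Ava; Soren is not greatest since Soren < Ava.
Only Ava has nothing above it, so Ava is the highest age.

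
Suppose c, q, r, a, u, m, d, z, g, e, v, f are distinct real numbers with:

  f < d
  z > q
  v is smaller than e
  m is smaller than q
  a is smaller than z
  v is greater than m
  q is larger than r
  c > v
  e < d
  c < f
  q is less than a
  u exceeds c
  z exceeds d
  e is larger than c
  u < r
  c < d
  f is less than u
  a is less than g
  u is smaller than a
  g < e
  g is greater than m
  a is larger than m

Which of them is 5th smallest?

The consecutive relations fix a unique order: m < v < c < f < u < r < q < a < g < e < d < z.
The 5th smallest is u.

u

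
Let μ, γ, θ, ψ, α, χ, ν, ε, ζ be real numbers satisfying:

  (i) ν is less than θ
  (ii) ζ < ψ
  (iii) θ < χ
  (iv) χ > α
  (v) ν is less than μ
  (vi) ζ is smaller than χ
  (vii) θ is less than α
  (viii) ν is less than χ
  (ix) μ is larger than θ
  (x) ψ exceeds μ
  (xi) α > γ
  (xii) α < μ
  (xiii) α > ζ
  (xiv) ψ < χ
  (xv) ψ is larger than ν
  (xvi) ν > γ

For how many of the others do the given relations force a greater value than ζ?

4

Directly above ζ: α, ψ, χ.
One step further: μ (4 so far).
Nothing else is reachable above ζ; 4 in all.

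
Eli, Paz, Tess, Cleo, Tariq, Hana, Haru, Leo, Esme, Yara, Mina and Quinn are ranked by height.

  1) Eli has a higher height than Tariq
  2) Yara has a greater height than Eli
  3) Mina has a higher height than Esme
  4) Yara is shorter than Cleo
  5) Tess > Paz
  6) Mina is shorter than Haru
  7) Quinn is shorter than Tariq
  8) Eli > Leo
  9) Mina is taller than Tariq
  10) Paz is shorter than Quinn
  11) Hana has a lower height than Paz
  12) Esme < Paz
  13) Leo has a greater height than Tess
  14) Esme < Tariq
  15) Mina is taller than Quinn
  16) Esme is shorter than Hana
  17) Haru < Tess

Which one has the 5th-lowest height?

The consecutive relations fix a unique order: Esme < Hana < Paz < Quinn < Tariq < Mina < Haru < Tess < Leo < Eli < Yara < Cleo.
Counting 5 from the smallest end gives Tariq.

Tariq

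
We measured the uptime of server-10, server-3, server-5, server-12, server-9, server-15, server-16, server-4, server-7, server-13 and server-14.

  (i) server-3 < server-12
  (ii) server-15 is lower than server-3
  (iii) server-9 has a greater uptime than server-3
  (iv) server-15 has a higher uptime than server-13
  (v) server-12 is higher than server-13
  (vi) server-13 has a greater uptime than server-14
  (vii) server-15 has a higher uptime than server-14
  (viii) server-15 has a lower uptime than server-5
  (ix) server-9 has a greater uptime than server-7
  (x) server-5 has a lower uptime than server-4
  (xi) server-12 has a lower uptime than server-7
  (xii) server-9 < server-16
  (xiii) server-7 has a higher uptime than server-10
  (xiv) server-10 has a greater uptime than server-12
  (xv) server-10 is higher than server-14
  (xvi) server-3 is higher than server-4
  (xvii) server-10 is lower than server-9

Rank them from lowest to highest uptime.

server-14 < server-13 < server-15 < server-5 < server-4 < server-3 < server-12 < server-10 < server-7 < server-9 < server-16

The consecutive links are each given: server-14 < server-13; server-13 < server-15; server-15 < server-5; server-5 < server-4; server-4 < server-3; server-3 < server-12; server-12 < server-10; server-10 < server-7; server-7 < server-9; server-9 < server-16.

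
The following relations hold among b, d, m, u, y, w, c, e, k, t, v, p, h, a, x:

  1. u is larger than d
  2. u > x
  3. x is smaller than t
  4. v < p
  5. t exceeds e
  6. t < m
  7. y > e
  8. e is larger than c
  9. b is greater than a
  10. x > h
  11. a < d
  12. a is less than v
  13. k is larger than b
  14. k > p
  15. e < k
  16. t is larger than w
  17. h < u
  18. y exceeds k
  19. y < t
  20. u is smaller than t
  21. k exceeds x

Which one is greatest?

m

Chaining downward from m: directly below it, t; then w, x, e, y, u; then c, d, h, k; then a, p, b; then v.
That covers every other element, and nothing is given above m, so m is the greatest.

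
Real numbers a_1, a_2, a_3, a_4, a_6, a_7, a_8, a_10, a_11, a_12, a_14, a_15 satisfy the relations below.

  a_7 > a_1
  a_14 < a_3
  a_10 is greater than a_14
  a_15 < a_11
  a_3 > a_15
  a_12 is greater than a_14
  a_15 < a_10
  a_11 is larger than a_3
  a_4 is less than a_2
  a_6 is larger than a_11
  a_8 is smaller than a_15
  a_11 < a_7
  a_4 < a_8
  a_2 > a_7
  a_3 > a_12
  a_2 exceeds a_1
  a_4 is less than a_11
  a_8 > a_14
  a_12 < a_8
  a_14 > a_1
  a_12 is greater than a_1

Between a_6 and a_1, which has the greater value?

Following the relations from a_1: a_1 < a_14 < a_12 < a_8 < a_15 < a_3 < a_11 < a_6.
So a_1 < a_6; a_6 is the larger of the two.

a_6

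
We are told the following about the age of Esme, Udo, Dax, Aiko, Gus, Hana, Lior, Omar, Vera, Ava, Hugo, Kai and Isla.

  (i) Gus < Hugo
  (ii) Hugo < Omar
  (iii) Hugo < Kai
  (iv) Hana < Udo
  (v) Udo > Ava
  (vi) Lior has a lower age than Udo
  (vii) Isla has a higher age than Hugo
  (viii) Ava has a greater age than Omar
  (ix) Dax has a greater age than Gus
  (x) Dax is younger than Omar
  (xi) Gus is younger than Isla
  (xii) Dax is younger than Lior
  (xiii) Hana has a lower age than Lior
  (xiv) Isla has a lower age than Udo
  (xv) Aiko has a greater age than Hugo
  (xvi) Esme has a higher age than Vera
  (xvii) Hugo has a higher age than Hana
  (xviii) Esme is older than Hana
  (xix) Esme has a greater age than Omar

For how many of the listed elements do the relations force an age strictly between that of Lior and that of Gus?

1

The relations place Gus below Lior. An element lies strictly between them when it is forced above Gus and also forced below Lior.
Above Gus: {Hugo, Dax, Isla, Omar, Ava, Udo, Aiko, Esme, Kai}. Below Lior: {Hana, Dax}.
Intersection: {Dax} — 1.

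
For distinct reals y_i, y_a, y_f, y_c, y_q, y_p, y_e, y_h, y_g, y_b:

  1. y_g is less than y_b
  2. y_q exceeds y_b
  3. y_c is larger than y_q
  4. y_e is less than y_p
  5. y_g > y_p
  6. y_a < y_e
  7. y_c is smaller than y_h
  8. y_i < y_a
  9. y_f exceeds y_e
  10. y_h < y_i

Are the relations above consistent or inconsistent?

inconsistent

Chaining the given relations yields y_p < y_g < y_b < y_q < y_c < y_h < y_i < y_a < y_e, so y_p < y_e. But one relation states y_e < y_p. These cannot both hold.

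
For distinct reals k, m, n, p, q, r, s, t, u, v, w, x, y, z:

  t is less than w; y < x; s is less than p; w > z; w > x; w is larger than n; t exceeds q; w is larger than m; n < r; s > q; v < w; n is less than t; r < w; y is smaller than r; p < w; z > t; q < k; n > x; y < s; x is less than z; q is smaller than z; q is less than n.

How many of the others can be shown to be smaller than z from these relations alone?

5

The elements the relations force below z are y, q, x, n, t — no chain reaches any other.
That is 5.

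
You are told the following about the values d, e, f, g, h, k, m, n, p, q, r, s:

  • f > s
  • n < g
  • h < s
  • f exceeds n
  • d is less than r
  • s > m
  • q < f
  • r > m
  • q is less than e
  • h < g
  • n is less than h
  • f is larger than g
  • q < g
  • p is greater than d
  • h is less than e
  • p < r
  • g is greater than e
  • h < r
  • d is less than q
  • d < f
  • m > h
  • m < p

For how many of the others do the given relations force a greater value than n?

The elements the relations force above n are h, m, e, s, g, p, f, r — no chain reaches any other.
That is 8.

8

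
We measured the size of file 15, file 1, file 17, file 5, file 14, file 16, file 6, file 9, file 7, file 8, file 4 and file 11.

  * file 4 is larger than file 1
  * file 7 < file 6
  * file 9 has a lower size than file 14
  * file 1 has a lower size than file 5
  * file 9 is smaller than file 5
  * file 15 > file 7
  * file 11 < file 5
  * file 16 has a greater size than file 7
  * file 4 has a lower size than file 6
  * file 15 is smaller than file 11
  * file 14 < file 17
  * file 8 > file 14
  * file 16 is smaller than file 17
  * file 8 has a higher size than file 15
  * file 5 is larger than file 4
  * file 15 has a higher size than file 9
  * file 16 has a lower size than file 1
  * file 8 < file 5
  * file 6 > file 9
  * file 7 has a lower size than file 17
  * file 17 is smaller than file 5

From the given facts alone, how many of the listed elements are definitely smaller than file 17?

The elements the relations force below file 17 are file 9, file 7, file 16, file 14 — no chain reaches any other.
That is 4.

4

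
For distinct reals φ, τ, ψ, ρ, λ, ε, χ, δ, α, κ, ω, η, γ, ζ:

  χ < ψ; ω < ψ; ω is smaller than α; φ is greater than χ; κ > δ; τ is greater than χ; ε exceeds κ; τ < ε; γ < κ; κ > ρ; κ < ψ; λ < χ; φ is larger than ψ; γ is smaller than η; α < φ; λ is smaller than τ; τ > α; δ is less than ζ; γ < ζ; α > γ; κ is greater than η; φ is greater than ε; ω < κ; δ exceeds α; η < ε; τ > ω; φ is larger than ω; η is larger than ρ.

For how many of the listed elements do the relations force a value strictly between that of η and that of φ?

Chaining upward from η reaches: κ, ψ, ε.
Chaining downward from φ reaches: γ, ρ, ω, α, λ, δ, χ, τ, κ, ψ, ε.
Strictly between η and φ are those in both lists: κ, ψ, ε — 3 elements.

3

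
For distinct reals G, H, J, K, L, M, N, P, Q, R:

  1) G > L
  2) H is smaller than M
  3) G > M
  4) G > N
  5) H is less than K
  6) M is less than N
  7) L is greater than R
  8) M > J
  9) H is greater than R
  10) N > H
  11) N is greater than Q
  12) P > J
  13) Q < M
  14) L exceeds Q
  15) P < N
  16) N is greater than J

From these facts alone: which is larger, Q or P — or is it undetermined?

undetermined

Following every chain through Q: above Q we get L, M, N, G.
P is not reached, and no chain runs the other way from P to Q.
So the given relations leave the order of Q and P undetermined.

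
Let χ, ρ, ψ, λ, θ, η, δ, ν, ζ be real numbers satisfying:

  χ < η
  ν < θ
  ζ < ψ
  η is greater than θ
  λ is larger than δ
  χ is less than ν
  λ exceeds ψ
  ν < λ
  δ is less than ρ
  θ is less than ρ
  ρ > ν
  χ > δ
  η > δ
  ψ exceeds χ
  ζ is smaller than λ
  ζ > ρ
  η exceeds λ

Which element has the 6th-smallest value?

Chaining the given pairs: δ < χ < ν < θ < ρ < ζ < ψ < λ < η.
The 6th smallest is ζ.

ζ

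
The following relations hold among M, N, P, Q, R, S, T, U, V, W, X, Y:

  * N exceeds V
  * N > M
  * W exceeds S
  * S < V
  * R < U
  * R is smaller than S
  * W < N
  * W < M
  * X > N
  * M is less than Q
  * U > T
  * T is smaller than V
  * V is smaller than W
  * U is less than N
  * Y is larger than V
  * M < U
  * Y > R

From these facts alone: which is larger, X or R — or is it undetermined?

Following the relations from R: R < S < V < W < M < U < N < X.
So X is larger.

X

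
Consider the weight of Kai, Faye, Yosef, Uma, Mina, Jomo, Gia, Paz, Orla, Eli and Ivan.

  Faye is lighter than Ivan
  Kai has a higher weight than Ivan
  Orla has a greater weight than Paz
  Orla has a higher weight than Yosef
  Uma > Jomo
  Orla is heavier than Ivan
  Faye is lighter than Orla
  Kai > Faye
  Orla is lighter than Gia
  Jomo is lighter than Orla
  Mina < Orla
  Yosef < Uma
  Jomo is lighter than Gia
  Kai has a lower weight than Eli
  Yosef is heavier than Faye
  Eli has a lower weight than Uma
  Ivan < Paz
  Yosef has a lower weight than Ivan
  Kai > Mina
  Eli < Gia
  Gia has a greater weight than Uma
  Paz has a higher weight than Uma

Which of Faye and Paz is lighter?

Faye < Yosef and Yosef < Ivan give Faye < Ivan.
Then Ivan < Kai extends the chain to Kai.
With Kai < Eli: Faye < Yosef < Ivan < Kai < Eli.
Then Eli < Uma extends the chain to Uma.
With Uma < Paz: Faye < Yosef < Ivan < Kai < Eli < Uma < Paz.
So Faye < Paz; Faye is the lighter of the two.

Faye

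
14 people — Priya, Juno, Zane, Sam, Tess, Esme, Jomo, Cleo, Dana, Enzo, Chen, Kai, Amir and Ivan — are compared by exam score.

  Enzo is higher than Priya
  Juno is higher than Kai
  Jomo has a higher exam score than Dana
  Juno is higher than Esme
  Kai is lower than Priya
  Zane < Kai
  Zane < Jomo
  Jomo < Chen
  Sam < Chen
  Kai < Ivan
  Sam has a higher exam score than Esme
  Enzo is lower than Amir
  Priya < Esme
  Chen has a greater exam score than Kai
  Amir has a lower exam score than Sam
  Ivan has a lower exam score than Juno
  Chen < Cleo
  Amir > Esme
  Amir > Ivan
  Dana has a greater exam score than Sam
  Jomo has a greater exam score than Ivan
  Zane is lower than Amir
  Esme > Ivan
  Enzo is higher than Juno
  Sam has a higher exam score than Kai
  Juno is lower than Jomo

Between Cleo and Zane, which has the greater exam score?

Cleo

Link the given pairs in sequence: Zane < Kai; Kai < Ivan; Ivan < Esme; Esme < Juno; Juno < Enzo; Enzo < Amir; Amir < Sam; Sam < Dana; Dana < Jomo; Jomo < Chen; Chen < Cleo.
Together: Zane < Kai < Ivan < Esme < Juno < Enzo < Amir < Sam < Dana < Jomo < Chen < Cleo.
So Zane < Cleo; Cleo is the higher of the two.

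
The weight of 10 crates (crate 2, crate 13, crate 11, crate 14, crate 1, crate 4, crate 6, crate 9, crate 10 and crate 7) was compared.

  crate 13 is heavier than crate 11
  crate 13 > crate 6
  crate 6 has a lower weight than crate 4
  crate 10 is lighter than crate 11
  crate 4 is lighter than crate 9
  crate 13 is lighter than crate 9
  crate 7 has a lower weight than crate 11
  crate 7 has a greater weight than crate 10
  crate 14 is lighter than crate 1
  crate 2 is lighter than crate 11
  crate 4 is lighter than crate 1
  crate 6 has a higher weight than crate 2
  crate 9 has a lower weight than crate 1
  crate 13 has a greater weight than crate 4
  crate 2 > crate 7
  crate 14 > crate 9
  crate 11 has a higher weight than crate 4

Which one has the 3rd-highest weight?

The consecutive relations fix a unique order: crate 10 < crate 7 < crate 2 < crate 6 < crate 4 < crate 11 < crate 13 < crate 9 < crate 14 < crate 1.
Counting 3 from the largest end gives crate 9.

crate 9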